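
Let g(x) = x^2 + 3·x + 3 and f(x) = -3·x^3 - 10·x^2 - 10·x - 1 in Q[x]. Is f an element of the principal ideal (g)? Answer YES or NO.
NO

In Q[x] the ideal (g) consists of all multiples of g, so f ∈ (g) iff g | f, i.e. iff the remainder of f on division by g is 0. Divide f by g (g is monic, so eliminate the leading term of the running remainder at each step):
  leading term -3·x^3: subtract (-3·x)·g(x) = -3·x^3 - 9·x^2 - 9·x, leaving -x^2 - x - 1
  leading term -x^2: subtract (-1)·g(x) = -x^2 - 3·x - 3, leaving 2·x + 2
The remainder r(x) = 2·x + 2 ≠ 0 (and deg r < deg g), so g ∤ f, i.e. f ∉ (g).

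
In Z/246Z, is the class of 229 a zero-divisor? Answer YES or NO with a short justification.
gcd(229, 246) = 1, so 229 is a unit in Z/246Z (it has a multiplicative inverse). A unit cannot be a zero-divisor: if 229·b ≡ 0 then multiplying both sides by 229^(−1) gives b ≡ 0. So 229 is not a zero-divisor.

Final answer: NO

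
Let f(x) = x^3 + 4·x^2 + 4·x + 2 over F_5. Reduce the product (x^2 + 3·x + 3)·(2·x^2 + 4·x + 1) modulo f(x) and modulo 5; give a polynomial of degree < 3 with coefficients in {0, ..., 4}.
Multiply as integer polynomials: a · b = 2·x^4 + 10·x^3 + 19·x^2 + 15·x + 3. Reducing coefficients mod 5: a · b ≡ 2·x^4 + 4·x^2 + 3. Now divide by f(x) = x^3 + 4·x^2 + 4·x + 2 in F_5[x], eliminating the leading term at each step:
  leading term 2·x^4: subtract (2·x)·f(x) = 2·x^4 + 3·x^3 + 3·x^2 + 4·x, leaving 2·x^3 + x^2 + x + 3 (coefficients mod 5)
  leading term 2·x^3: subtract (2)·f(x) = 2·x^3 + 3·x^2 + 3·x + 4, leaving 3·x^2 + 3·x + 4 (coefficients mod 5)
The degree is now < 3, so this is the remainder. Hence a · b ≡ 3·x^2 + 3·x + 4 in F_5[x]/(f).

Final answer: a · b ≡ 3·x^2 + 3·x + 4 (mod f(x))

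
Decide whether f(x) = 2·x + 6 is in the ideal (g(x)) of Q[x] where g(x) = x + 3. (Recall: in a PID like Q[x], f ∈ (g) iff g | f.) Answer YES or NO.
In Q[x] the ideal (g) consists of all multiples of g, so f ∈ (g) iff g | f, i.e. iff the remainder of f on division by g is 0. Divide f by g (g is monic, so eliminate the leading term of the running remainder at each step):
  leading term 2·x: subtract (2)·g(x) = 2·x + 6, leaving 0
The remainder is 0, so f(x) = g(x) · h(x) with h(x) = 2. Hence g | f, i.e. f ∈ (g).

Final answer: YES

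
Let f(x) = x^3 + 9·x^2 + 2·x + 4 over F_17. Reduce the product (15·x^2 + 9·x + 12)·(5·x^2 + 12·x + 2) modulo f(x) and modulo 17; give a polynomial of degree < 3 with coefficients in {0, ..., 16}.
Multiply as integer polynomials: a · b = 75·x^4 + 225·x^3 + 198·x^2 + 162·x + 24. Reducing coefficients mod 17: a · b ≡ 7·x^4 + 4·x^3 + 11·x^2 + 9·x + 7. Now divide by f(x) = x^3 + 9·x^2 + 2·x + 4 in F_17[x], eliminating the leading term at each step:
  leading term 7·x^4: subtract (7·x)·f(x) = 7·x^4 + 12·x^3 + 14·x^2 + 11·x, leaving 9·x^3 + 14·x^2 + 15·x + 7 (coefficients mod 17)
  leading term 9·x^3: subtract (9)·f(x) = 9·x^3 + 13·x^2 + x + 2, leaving x^2 + 14·x + 5 (coefficients mod 17)
The degree is now < 3, so this is the remainder. Hence a · b ≡ x^2 + 14·x + 5 in F_17[x]/(f).

Final answer: a · b ≡ x^2 + 14·x + 5 (mod f(x))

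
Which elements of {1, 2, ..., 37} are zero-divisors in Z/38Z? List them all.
An element a ∈ Z/38Z (with a ≠ 0) is a zero-divisor iff gcd(a, 38) > 1 (because a is a unit precisely when gcd(a, n) = 1, and in Z/nZ every nonzero, non-unit element is a zero-divisor). Scan a = 1, ..., 37 and keep those with gcd(a, 38) > 1:
  gcd(2, 38) = 2, gcd(4, 38) = 2, gcd(6, 38) = 2, gcd(8, 38) = 2, gcd(10, 38) = 2, gcd(12, 38) = 2, gcd(14, 38) = 2, gcd(16, 38) = 2, gcd(18, 38) = 2, gcd(19, 38) = 19, gcd(20, 38) = 2, gcd(22, 38) = 2, gcd(24, 38) = 2, gcd(26, 38) = 2, gcd(28, 38) = 2, gcd(30, 38) = 2, gcd(32, 38) = 2, gcd(34, 38) = 2, gcd(36, 38) = 2.
All other a ∈ {1, ..., 37} have gcd(a, 38) = 1 and are units. So the nonzero zero-divisors are exactly the 19 values of a appearing in this scan.

Final answer: nonzero zero-divisors of Z/38Z = {2, 4, 6, 8, 10, 12, 14, 16, 18, 19, 20, 22, 24, 26, 28, 30, 32, 34, 36}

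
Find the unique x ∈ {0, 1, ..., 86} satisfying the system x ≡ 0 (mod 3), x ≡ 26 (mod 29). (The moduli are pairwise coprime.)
x ≡ 84 (mod 87); the representative in [0, 87) is 84

The moduli 3, 29 are pairwise coprime, so by the CRT there is a unique solution mod 3·29 = 87.
Solve by successive substitution. Start with x ≡ 0 (mod 3).
  Combine with x ≡ 26 (mod 29): write x = 3·t and require 3·t ≡ 26 (mod 29). Since 3^(−1) ≡ 10 (mod 29), t ≡ 10·26 ≡ 28 (mod 29). So x ≡ 3·28 = 84 (mod 87).
Unique solution in [0, 87): x = 84.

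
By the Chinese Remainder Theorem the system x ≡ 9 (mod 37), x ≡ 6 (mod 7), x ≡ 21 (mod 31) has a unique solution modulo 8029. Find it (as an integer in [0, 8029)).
The moduli 37, 7, 31 are pairwise coprime, so by the CRT there is a unique solution mod 37·7·31 = 8029.
Solve by successive substitution. Start with x ≡ 9 (mod 37).
  Combine with x ≡ 6 (mod 7): write x = 9 + 37·t and require 9 + 37·t ≡ 6 (mod 7), i.e. 37·t ≡ 6 − 9 ≡ 4 (mod 7). Since 37^(−1) ≡ 4 (mod 7) (37 ≡ 2 (mod 7)), t ≡ 4·4 ≡ 2 (mod 7). So x ≡ 9 + 37·2 = 83 (mod 259).
  Combine with x ≡ 21 (mod 31): write x = 83 + 259·t and require 83 + 259·t ≡ 21 (mod 31), i.e. 259·t ≡ 21 − 83 ≡ 0 (mod 31). Since 259^(−1) ≡ 17 (mod 31) (259 ≡ 11 (mod 31)), t ≡ 17·0 ≡ 0 (mod 31). So x ≡ 83 + 259·0 = 83 (mod 8029).
Unique solution in [0, 8029): x = 83.

Final answer: x ≡ 83 (mod 8029); the representative in [0, 8029) is 83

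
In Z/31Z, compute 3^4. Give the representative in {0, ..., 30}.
Use repeated squaring. Binary(4) = 100. Walk through the bits of the exponent 4 left-to-right: at each bit after the leading one, square the running value, then multiply by 3 if the bit is 1 (always reducing mod 31):
  bit 1 = 1 (leading): start with 3.
  bit 2 = 0: square 3^2 = 9 (mod 31).
  bit 3 = 0: square 9^2 = 81 ≡ 19 (mod 31).
Final value: 3^4 ≡ 19 (mod 31).

Final answer: 19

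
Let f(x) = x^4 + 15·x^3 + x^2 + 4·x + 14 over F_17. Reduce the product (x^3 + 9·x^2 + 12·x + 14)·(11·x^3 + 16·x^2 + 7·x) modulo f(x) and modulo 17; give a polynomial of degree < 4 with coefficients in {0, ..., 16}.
a · b ≡ 11·x^3 + 12·x^2 + 8·x + 6 (mod f(x))

Multiply as integer polynomials: a · b = 11·x^6 + 115·x^5 + 283·x^4 + 409·x^3 + 308·x^2 + 98·x. Reducing coefficients mod 17: a · b ≡ 11·x^6 + 13·x^5 + 11·x^4 + x^3 + 2·x^2 + 13·x. Now divide by f(x) = x^4 + 15·x^3 + x^2 + 4·x + 14 in F_17[x], eliminating the leading term at each step:
  leading term 11·x^6: subtract (11·x^2)·f(x) = 11·x^6 + 12·x^5 + 11·x^4 + 10·x^3 + x^2, leaving x^5 + 8·x^3 + x^2 + 13·x (coefficients mod 17)
  leading term x^5: subtract (x)·f(x) = x^5 + 15·x^4 + x^3 + 4·x^2 + 14·x, leaving 2·x^4 + 7·x^3 + 14·x^2 + 16·x (coefficients mod 17)
  leading term 2·x^4: subtract (2)·f(x) = 2·x^4 + 13·x^3 + 2·x^2 + 8·x + 11, leaving 11·x^3 + 12·x^2 + 8·x + 6 (coefficients mod 17)
The degree is now < 4, so this is the remainder. Hence a · b ≡ 11·x^3 + 12·x^2 + 8·x + 6 in F_17[x]/(f).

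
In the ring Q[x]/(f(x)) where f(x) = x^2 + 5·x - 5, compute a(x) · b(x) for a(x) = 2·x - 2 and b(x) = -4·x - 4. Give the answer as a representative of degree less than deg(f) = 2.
a · b ≡ 40·x - 32 (mod f(x))

First multiply in Q[x] without reducing: a · b = 8 - 8·x^2. Now divide by f(x) = x^2 + 5·x - 5, eliminating the leading term at each step:
  leading term -8·x^2: subtract (-8)·f(x) = -8·x^2 - 40·x + 40, leaving 40·x - 32
The degree is now < 2, so this is the remainder. Hence a · b ≡ 40·x - 32 in Q[x]/(f).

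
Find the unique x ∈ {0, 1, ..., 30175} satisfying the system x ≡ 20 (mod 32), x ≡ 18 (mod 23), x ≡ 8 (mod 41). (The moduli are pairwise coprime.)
The moduli 32, 23, 41 are pairwise coprime, so by the CRT there is a unique solution mod 32·23·41 = 30176.
Solve by successive substitution. Start with x ≡ 20 (mod 32).
  Combine with x ≡ 18 (mod 23): write x = 20 + 32·t and require 20 + 32·t ≡ 18 (mod 23), i.e. 32·t ≡ 18 − 20 ≡ 21 (mod 23). Since 32^(−1) ≡ 18 (mod 23) (32 ≡ 9 (mod 23)), t ≡ 18·21 ≡ 10 (mod 23). So x ≡ 20 + 32·10 = 340 (mod 736).
  Combine with x ≡ 8 (mod 41): write x = 340 + 736·t and require 340 + 736·t ≡ 8 (mod 41), i.e. 736·t ≡ 8 − 340 ≡ 37 (mod 41). Since 736^(−1) ≡ 20 (mod 41) (736 ≡ 39 (mod 41)), t ≡ 20·37 ≡ 2 (mod 41). So x ≡ 340 + 736·2 = 1812 (mod 30176).
Unique solution in [0, 30176): x = 1812.

Final answer: x ≡ 1812 (mod 30176); the representative in [0, 30176) is 1812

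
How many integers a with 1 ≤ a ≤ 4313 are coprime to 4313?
4068

The number of a ∈ {1, ..., 4313} with gcd(a, 4313) = 1 is by definition Euler's totient φ(4313). φ is multiplicative, with φ(p^e) = p^e − p^(e−1). Factorise 4313 = 19 · 227. Then
  φ(4313) = (19 − 1) · (227 − 1) = 18 · 226 = 4068.
So there are 4068 such integers.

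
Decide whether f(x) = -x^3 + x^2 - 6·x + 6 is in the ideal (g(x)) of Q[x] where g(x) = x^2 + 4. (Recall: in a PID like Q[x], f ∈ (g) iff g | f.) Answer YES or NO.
In Q[x] the ideal (g) consists of all multiples of g, so f ∈ (g) iff g | f, i.e. iff the remainder of f on division by g is 0. Divide f by g (g is monic, so eliminate the leading term of the running remainder at each step):
  leading term -x^3: subtract (-x)·g(x) = -x^3 - 4·x, leaving x^2 - 2·x + 6
  leading term x^2: subtract (1)·g(x) = x^2 + 4, leaving 2 - 2·x
The remainder r(x) = 2 - 2·x ≠ 0 (and deg r < deg g), so g ∤ f, i.e. f ∉ (g).

Final answer: NO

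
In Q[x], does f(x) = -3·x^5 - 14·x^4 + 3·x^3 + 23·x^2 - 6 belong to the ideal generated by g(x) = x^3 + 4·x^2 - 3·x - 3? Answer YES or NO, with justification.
In Q[x] the ideal (g) consists of all multiples of g, so f ∈ (g) iff g | f, i.e. iff the remainder of f on division by g is 0. Divide f by g (g is monic, so eliminate the leading term of the running remainder at each step):
  leading term -3·x^5: subtract (-3·x^2)·g(x) = -3·x^5 - 12·x^4 + 9·x^3 + 9·x^2, leaving -2·x^4 - 6·x^3 + 14·x^2 - 6
  leading term -2·x^4: subtract (-2·x)·g(x) = -2·x^4 - 8·x^3 + 6·x^2 + 6·x, leaving 2·x^3 + 8·x^2 - 6·x - 6
  leading term 2·x^3: subtract (2)·g(x) = 2·x^3 + 8·x^2 - 6·x - 6, leaving 0
The remainder is 0, so f(x) = g(x) · h(x) with h(x) = -3·x^2 - 2·x + 2. Hence g | f, i.e. f ∈ (g).

Final answer: YES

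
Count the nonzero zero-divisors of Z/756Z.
Z/756Z has 539 nonzero zero-divisors

In Z/756Z each nonzero element is either a unit (gcd with 756 is 1) or a zero-divisor (gcd > 1). The number of units is φ(756): factorise 756 = 2^2 · 3^3 · 7, so φ(756) = (2^2 − 2^1) · (3^3 − 3^2) · (7 − 1) = 2 · 18 · 6 = 216. The nonzero elements number 756 − 1 = 755. Hence the nonzero zero-divisors number 755 − 216 = 539.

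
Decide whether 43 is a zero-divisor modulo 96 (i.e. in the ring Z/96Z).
NO

gcd(43, 96) = 1, so 43 is a unit in Z/96Z (it has a multiplicative inverse). A unit cannot be a zero-divisor: if 43·b ≡ 0 then multiplying both sides by 43^(−1) gives b ≡ 0. So 43 is not a zero-divisor.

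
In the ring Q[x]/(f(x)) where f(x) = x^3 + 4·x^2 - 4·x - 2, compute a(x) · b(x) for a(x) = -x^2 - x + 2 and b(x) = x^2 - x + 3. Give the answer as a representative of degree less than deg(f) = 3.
a · b ≡ -20·x^2 + 9·x + 14 (mod f(x))

First multiply in Q[x] without reducing: a · b = -x^4 - 5·x + 6. Now divide by f(x) = x^3 + 4·x^2 - 4·x - 2, eliminating the leading term at each step:
  leading term -x^4: subtract (-x)·f(x) = -x^4 - 4·x^3 + 4·x^2 + 2·x, leaving 4·x^3 - 4·x^2 - 7·x + 6
  leading term 4·x^3: subtract (4)·f(x) = 4·x^3 + 16·x^2 - 16·x - 8, leaving -20·x^2 + 9·x + 14
The degree is now < 3, so this is the remainder. Hence a · b ≡ -20·x^2 + 9·x + 14 in Q[x]/(f).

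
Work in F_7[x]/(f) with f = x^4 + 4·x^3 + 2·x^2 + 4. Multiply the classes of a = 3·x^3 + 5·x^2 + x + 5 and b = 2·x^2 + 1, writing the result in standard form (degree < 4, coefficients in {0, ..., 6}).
a · b ≡ x^2 + 5·x + 5 (mod f(x))

Multiply as integer polynomials: a · b = 6·x^5 + 10·x^4 + 5·x^3 + 15·x^2 + x + 5. Reducing coefficients mod 7: a · b ≡ 6·x^5 + 3·x^4 + 5·x^3 + x^2 + x + 5. Now divide by f(x) = x^4 + 4·x^3 + 2·x^2 + 4 in F_7[x], eliminating the leading term at each step:
  leading term 6·x^5: subtract (6·x)·f(x) = 6·x^5 + 3·x^4 + 5·x^3 + 3·x, leaving x^2 + 5·x + 5 (coefficients mod 7)
The degree is now < 4, so this is the remainder. Hence a · b ≡ x^2 + 5·x + 5 in F_7[x]/(f).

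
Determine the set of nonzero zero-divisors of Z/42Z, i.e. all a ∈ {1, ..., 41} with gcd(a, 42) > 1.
nonzero zero-divisors of Z/42Z = {2, 3, 4, 6, 7, 8, 9, 10, 12, 14, 15, 16, 18, 20, 21, 22, 24, 26, 27, 28, 30, 32, 33, 34, 35, 36, 38, 39, 40}

An element a ∈ Z/42Z (with a ≠ 0) is a zero-divisor iff gcd(a, 42) > 1 (because a is a unit precisely when gcd(a, n) = 1, and in Z/nZ every nonzero, non-unit element is a zero-divisor). Scan a = 1, ..., 41 and keep those with gcd(a, 42) > 1:
  gcd(2, 42) = 2, gcd(3, 42) = 3, gcd(4, 42) = 2, gcd(6, 42) = 6, gcd(7, 42) = 7, gcd(8, 42) = 2, gcd(9, 42) = 3, gcd(10, 42) = 2, gcd(12, 42) = 6, gcd(14, 42) = 14, gcd(15, 42) = 3, gcd(16, 42) = 2, gcd(18, 42) = 6, gcd(20, 42) = 2, gcd(21, 42) = 21, gcd(22, 42) = 2, gcd(24, 42) = 6, gcd(26, 42) = 2, gcd(27, 42) = 3, gcd(28, 42) = 14, gcd(30, 42) = 6, gcd(32, 42) = 2, gcd(33, 42) = 3, gcd(34, 42) = 2, gcd(35, 42) = 7, gcd(36, 42) = 6, gcd(38, 42) = 2, gcd(39, 42) = 3, gcd(40, 42) = 2.
All other a ∈ {1, ..., 41} have gcd(a, 42) = 1 and are units. So the nonzero zero-divisors are exactly the 29 values of a appearing in this scan.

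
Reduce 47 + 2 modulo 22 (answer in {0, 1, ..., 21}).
Reduce the summands first: 47 ≡ 3 (mod 22), so 47 + 2 ≡ 3 + 2 (mod 22). 3 + 2 = 5; 5 = 0·22 + 5, so (47 + 2) mod 22 = 5.

Final answer: 5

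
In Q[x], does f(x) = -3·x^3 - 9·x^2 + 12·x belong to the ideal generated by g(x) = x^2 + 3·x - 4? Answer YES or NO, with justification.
YES

In Q[x] the ideal (g) consists of all multiples of g, so f ∈ (g) iff g | f, i.e. iff the remainder of f on division by g is 0. Divide f by g (g is monic, so eliminate the leading term of the running remainder at each step):
  leading term -3·x^3: subtract (-3·x)·g(x) = -3·x^3 - 9·x^2 + 12·x, leaving 0
The remainder is 0, so f(x) = g(x) · h(x) with h(x) = -3·x. Hence g | f, i.e. f ∈ (g).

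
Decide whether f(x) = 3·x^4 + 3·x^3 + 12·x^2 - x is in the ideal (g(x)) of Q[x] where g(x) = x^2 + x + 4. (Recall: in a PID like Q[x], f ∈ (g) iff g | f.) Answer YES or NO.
In Q[x] the ideal (g) consists of all multiples of g, so f ∈ (g) iff g | f, i.e. iff the remainder of f on division by g is 0. Divide f by g (g is monic, so eliminate the leading term of the running remainder at each step):
  leading term 3·x^4: subtract (3·x^2)·g(x) = 3·x^4 + 3·x^3 + 12·x^2, leaving -x
The remainder r(x) = -x ≠ 0 (and deg r < deg g), so g ∤ f, i.e. f ∉ (g).

Final answer: NO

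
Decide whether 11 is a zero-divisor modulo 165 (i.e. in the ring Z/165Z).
YES

gcd(11, 165) = 11 > 1, so 11 is not a unit in Z/165Z. In Z/nZ every nonzero non-unit is a zero-divisor: explicitly, take b = 165/gcd = 15 ≠ 0 (mod 165); then 11·15 = 165 = 1·165, i.e. 11·15 ≡ 0 (mod 165). So 11 is a zero-divisor.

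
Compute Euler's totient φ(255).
φ(255) = 128

φ is multiplicative, with φ(p^e) = p^e − p^(e−1). Factorise 255 = 3 · 5 · 17. Then
  φ(255) = (3 − 1) · (5 − 1) · (17 − 1) = 2 · 4 · 16 = 128.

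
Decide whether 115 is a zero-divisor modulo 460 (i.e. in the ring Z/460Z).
gcd(115, 460) = 115 > 1, so 115 is not a unit in Z/460Z. In Z/nZ every nonzero non-unit is a zero-divisor: explicitly, take b = 460/gcd = 4 ≠ 0 (mod 460); then 115·4 = 460 = 1·460, i.e. 115·4 ≡ 0 (mod 460). So 115 is a zero-divisor.

Final answer: YES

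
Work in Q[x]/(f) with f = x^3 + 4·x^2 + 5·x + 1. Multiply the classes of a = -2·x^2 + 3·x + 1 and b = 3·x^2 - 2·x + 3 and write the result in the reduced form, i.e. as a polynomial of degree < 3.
a · b ≡ -127·x^2 - 172·x - 34 (mod f(x))

First multiply in Q[x] without reducing: a · b = -6·x^4 + 13·x^3 - 9·x^2 + 7·x + 3. Now divide by f(x) = x^3 + 4·x^2 + 5·x + 1, eliminating the leading term at each step:
  leading term -6·x^4: subtract (-6·x)·f(x) = -6·x^4 - 24·x^3 - 30·x^2 - 6·x, leaving 37·x^3 + 21·x^2 + 13·x + 3
  leading term 37·x^3: subtract (37)·f(x) = 37·x^3 + 148·x^2 + 185·x + 37, leaving -127·x^2 - 172·x - 34
The degree is now < 3, so this is the remainder. Hence a · b ≡ -127·x^2 - 172·x - 34 in Q[x]/(f).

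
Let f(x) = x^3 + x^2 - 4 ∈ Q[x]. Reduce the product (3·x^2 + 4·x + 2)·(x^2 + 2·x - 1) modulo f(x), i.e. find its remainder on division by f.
a · b ≡ 12·x + 26 (mod f(x))

First multiply in Q[x] without reducing: a · b = 3·x^4 + 10·x^3 + 7·x^2 - 2. Now divide by f(x) = x^3 + x^2 - 4, eliminating the leading term at each step:
  leading term 3·x^4: subtract (3·x)·f(x) = 3·x^4 + 3·x^3 - 12·x, leaving 7·x^3 + 7·x^2 + 12·x - 2
  leading term 7·x^3: subtract (7)·f(x) = 7·x^3 + 7·x^2 - 28, leaving 12·x + 26
The degree is now < 3, so this is the remainder. Hence a · b ≡ 12·x + 26 in Q[x]/(f).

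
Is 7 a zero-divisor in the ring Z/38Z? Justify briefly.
gcd(7, 38) = 1, so 7 is a unit in Z/38Z (it has a multiplicative inverse). A unit cannot be a zero-divisor: if 7·b ≡ 0 then multiplying both sides by 7^(−1) gives b ≡ 0. So 7 is not a zero-divisor.

Final answer: NO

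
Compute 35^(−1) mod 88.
Apply the extended Euclidean algorithm to (88, 35), tracking rows (r, s, t) with s·88 + t·35 = r. Each division r_prev = q·r_cur + r_new produces the new row as (previous row) − q·(current row):
  row A: (88, 1, 0)   [1·88 + 0·35 = 88]
  row B: (35, 0, 1)   [0·88 + 1·35 = 35]
  88 = 2·35 + 18   → row C = row A − 2·row B = (18, 1, −2)   [check: 1·88 − 2·35 = 18]
  35 = 1·18 + 17   → row D = row B − 1·row C = (17, −1, 3)   [check: −1·88 + 3·35 = 17]
  18 = 1·17 + 1   → row E = row C − 1·row D = (1, 2, −5)   [check: 2·88 − 5·35 = 1]
  17 = 17·1 + 0   → remainder 0, stop. gcd = 1 (last nonzero row E).
The gcd is 1, so 35 is invertible mod 88. The last nonzero row gives 2·88 − 5·35 = 1, so t = −5. So 35^(−1) ≡ −5 ≡ 83 (mod 88). Verify: 35 · 83 = 2905 ≡ 1 (mod 88). ✓

Final answer: 35^(−1) ≡ 83 (mod 88)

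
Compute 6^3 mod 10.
Use repeated squaring. Binary(3) = 11. Walk through the bits of the exponent 3 left-to-right: at each bit after the leading one, square the running value, then multiply by 6 if the bit is 1 (always reducing mod 10):
  bit 1 = 1 (leading): start with 6.
  bit 2 = 1: square 6^2 = 36 ≡ 6; bit is 1, so multiply 6·6 = 36 ≡ 6 (mod 10).
Final value: 6^3 ≡ 6 (mod 10).

Final answer: 6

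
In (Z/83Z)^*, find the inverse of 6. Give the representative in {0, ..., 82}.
Apply the extended Euclidean algorithm to (83, 6), tracking rows (r, s, t) with s·83 + t·6 = r. Each division r_prev = q·r_cur + r_new produces the new row as (previous row) − q·(current row):
  row A: (83, 1, 0)   [1·83 + 0·6 = 83]
  row B: (6, 0, 1)   [0·83 + 1·6 = 6]
  83 = 13·6 + 5   → row C = row A − 13·row B = (5, 1, −13)   [check: 1·83 − 13·6 = 5]
  6 = 1·5 + 1   → row D = row B − 1·row C = (1, −1, 14)   [check: −1·83 + 14·6 = 1]
  5 = 5·1 + 0   → remainder 0, stop. gcd = 1 (last nonzero row D).
The gcd is 1, so 6 is invertible mod 83. The last nonzero row gives −1·83 + 14·6 = 1, so t = 14. So 6^(−1) ≡ 14 (mod 83). Verify: 6 · 14 = 84 ≡ 1 (mod 83). ✓

Final answer: 6^(−1) ≡ 14 (mod 83)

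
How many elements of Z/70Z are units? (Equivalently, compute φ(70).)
Z/70Z has φ(70) = 24 units

An element a ∈ Z/70Z is a unit iff gcd(a, 70) = 1, so the number of units is φ(70). φ is multiplicative, with φ(p^e) = p^e − p^(e−1). Factorise 70 = 2 · 5 · 7. Then
  φ(70) = (2 − 1) · (5 − 1) · (7 − 1) = 1 · 4 · 6 = 24.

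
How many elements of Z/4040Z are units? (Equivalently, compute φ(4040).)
Z/4040Z has φ(4040) = 1600 units

An element a ∈ Z/4040Z is a unit iff gcd(a, 4040) = 1, so the number of units is φ(4040). φ is multiplicative, with φ(p^e) = p^e − p^(e−1). Factorise 4040 = 2^3 · 5 · 101. Then
  φ(4040) = (2^3 − 2^2) · (5 − 1) · (101 − 1) = 4 · 4 · 100 = 1600.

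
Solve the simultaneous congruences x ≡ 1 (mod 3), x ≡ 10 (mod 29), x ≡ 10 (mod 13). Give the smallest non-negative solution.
The moduli 3, 29, 13 are pairwise coprime, so by the CRT there is a unique solution mod 3·29·13 = 1131.
Solve by successive substitution. Start with x ≡ 1 (mod 3).
  Combine with x ≡ 10 (mod 29): write x = 1 + 3·t and require 1 + 3·t ≡ 10 (mod 29), i.e. 3·t ≡ 10 − 1 ≡ 9 (mod 29). Since 3^(−1) ≡ 10 (mod 29), t ≡ 10·9 ≡ 3 (mod 29). So x ≡ 1 + 3·3 = 10 (mod 87).
  Combine with x ≡ 10 (mod 13): write x = 10 + 87·t and require 10 + 87·t ≡ 10 (mod 13), i.e. 87·t ≡ 10 − 10 ≡ 0 (mod 13). Since 87^(−1) ≡ 3 (mod 13) (87 ≡ 9 (mod 13)), t ≡ 3·0 ≡ 0 (mod 13). So x ≡ 10 + 87·0 = 10 (mod 1131).
Unique solution in [0, 1131): x = 10.

Final answer: x ≡ 10 (mod 1131); the representative in [0, 1131) is 10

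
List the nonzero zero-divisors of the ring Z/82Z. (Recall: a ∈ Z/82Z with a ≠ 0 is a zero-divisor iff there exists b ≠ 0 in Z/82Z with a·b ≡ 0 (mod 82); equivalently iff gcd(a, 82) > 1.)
nonzero zero-divisors of Z/82Z = {2, 4, 6, 8, 10, 12, 14, 16, 18, 20, 22, 24, 26, 28, 30, 32, 34, 36, 38, 40, 41, 42, 44, 46, 48, 50, 52, 54, 56, 58, 60, 62, 64, 66, 68, 70, 72, 74, 76, 78, 80}

An element a ∈ Z/82Z (with a ≠ 0) is a zero-divisor iff gcd(a, 82) > 1 (because a is a unit precisely when gcd(a, n) = 1, and in Z/nZ every nonzero, non-unit element is a zero-divisor). Scan a = 1, ..., 81 and keep those with gcd(a, 82) > 1:
  gcd(2, 82) = 2, gcd(4, 82) = 2, gcd(6, 82) = 2, gcd(8, 82) = 2, gcd(10, 82) = 2, gcd(12, 82) = 2, gcd(14, 82) = 2, gcd(16, 82) = 2, gcd(18, 82) = 2, gcd(20, 82) = 2, gcd(22, 82) = 2, gcd(24, 82) = 2, gcd(26, 82) = 2, gcd(28, 82) = 2, gcd(30, 82) = 2, gcd(32, 82) = 2, gcd(34, 82) = 2, gcd(36, 82) = 2, gcd(38, 82) = 2, gcd(40, 82) = 2, gcd(41, 82) = 41, gcd(42, 82) = 2, gcd(44, 82) = 2, gcd(46, 82) = 2, gcd(48, 82) = 2, gcd(50, 82) = 2, gcd(52, 82) = 2, gcd(54, 82) = 2, gcd(56, 82) = 2, gcd(58, 82) = 2, gcd(60, 82) = 2, gcd(62, 82) = 2, gcd(64, 82) = 2, gcd(66, 82) = 2, gcd(68, 82) = 2, gcd(70, 82) = 2, gcd(72, 82) = 2, gcd(74, 82) = 2, gcd(76, 82) = 2, gcd(78, 82) = 2, gcd(80, 82) = 2.
All other a ∈ {1, ..., 81} have gcd(a, 82) = 1 and are units. So the nonzero zero-divisors are exactly the 41 values of a appearing in this scan.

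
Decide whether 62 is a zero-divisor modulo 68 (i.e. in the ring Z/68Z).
gcd(62, 68) = 2 > 1, so 62 is not a unit in Z/68Z. In Z/nZ every nonzero non-unit is a zero-divisor: explicitly, take b = 68/gcd = 34 ≠ 0 (mod 68); then 62·34 = 2108 = 31·68, i.e. 62·34 ≡ 0 (mod 68). So 62 is a zero-divisor.

Final answer: YES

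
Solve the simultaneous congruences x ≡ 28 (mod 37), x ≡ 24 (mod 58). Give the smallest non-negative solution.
The moduli 37, 58 are pairwise coprime, so by the CRT there is a unique solution mod 37·58 = 2146.
Solve by successive substitution. Start with x ≡ 28 (mod 37).
  Combine with x ≡ 24 (mod 58): write x = 28 + 37·t and require 28 + 37·t ≡ 24 (mod 58), i.e. 37·t ≡ 24 − 28 ≡ 54 (mod 58). Since 37^(−1) ≡ 11 (mod 58), t ≡ 11·54 ≡ 14 (mod 58). So x ≡ 28 + 37·14 = 546 (mod 2146).
Unique solution in [0, 2146): x = 546.

Final answer: x ≡ 546 (mod 2146); the representative in [0, 2146) is 546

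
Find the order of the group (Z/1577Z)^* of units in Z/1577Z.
(Z/1577Z)^* consists of the classes a with gcd(a, 1577) = 1, so its order is φ(1577). φ is multiplicative, with φ(p^e) = p^e − p^(e−1). Factorise 1577 = 19 · 83. Then
  φ(1577) = (19 − 1) · (83 − 1) = 18 · 82 = 1476.
Thus |(Z/1577Z)^*| = 1476.

Final answer: |(Z/1577Z)^*| = 1476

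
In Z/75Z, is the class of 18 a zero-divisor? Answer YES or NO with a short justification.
gcd(18, 75) = 3 > 1, so 18 is not a unit in Z/75Z. In Z/nZ every nonzero non-unit is a zero-divisor: explicitly, take b = 75/gcd = 25 ≠ 0 (mod 75); then 18·25 = 450 = 6·75, i.e. 18·25 ≡ 0 (mod 75). So 18 is a zero-divisor.

Final answer: YES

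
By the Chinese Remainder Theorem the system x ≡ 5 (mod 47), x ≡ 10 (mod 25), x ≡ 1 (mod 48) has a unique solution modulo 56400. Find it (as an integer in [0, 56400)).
The moduli 47, 25, 48 are pairwise coprime, so by the CRT there is a unique solution mod 47·25·48 = 56400.
Solve by successive substitution. Start with x ≡ 5 (mod 47).
  Combine with x ≡ 10 (mod 25): write x = 5 + 47·t and require 5 + 47·t ≡ 10 (mod 25), i.e. 47·t ≡ 10 − 5 ≡ 5 (mod 25). Since 47^(−1) ≡ 8 (mod 25) (47 ≡ 22 (mod 25)), t ≡ 8·5 ≡ 15 (mod 25). So x ≡ 5 + 47·15 = 710 (mod 1175).
  Combine with x ≡ 1 (mod 48): write x = 710 + 1175·t and require 710 + 1175·t ≡ 1 (mod 48), i.e. 1175·t ≡ 1 − 710 ≡ 11 (mod 48). Since 1175^(−1) ≡ 23 (mod 48) (1175 ≡ 23 (mod 48)), t ≡ 23·11 ≡ 13 (mod 48). So x ≡ 710 + 1175·13 = 15985 (mod 56400).
Unique solution in [0, 56400): x = 15985.

Final answer: x ≡ 15985 (mod 56400); the representative in [0, 56400) is 15985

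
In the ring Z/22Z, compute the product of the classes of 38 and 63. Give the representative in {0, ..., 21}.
18

Reduce the factors first: 38 ≡ 16, 63 ≡ 19 (mod 22), so 38 · 63 ≡ 16 · 19 (mod 22). 16 · 19 = 304. Dividing by 22: 304 = 13·22 + 18. So (38 · 63) mod 22 = 18.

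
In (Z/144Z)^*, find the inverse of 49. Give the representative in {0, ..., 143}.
Apply the extended Euclidean algorithm to (144, 49), tracking rows (r, s, t) with s·144 + t·49 = r. Each division r_prev = q·r_cur + r_new produces the new row as (previous row) − q·(current row):
  row A: (144, 1, 0)   [1·144 + 0·49 = 144]
  row B: (49, 0, 1)   [0·144 + 1·49 = 49]
  144 = 2·49 + 46   → row C = row A − 2·row B = (46, 1, −2)   [check: 1·144 − 2·49 = 46]
  49 = 1·46 + 3   → row D = row B − 1·row C = (3, −1, 3)   [check: −1·144 + 3·49 = 3]
  46 = 15·3 + 1   → row E = row C − 15·row D = (1, 16, −47)   [check: 16·144 − 47·49 = 1]
  3 = 3·1 + 0   → remainder 0, stop. gcd = 1 (last nonzero row E).
The gcd is 1, so 49 is invertible mod 144. The last nonzero row gives 16·144 − 47·49 = 1, so t = −47. So 49^(−1) ≡ −47 ≡ 97 (mod 144). Verify: 49 · 97 = 4753 ≡ 1 (mod 144). ✓

Final answer: 49^(−1) ≡ 97 (mod 144)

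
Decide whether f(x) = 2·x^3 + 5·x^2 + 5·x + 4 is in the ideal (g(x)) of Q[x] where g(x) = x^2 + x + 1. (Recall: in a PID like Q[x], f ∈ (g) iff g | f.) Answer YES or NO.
NO

In Q[x] the ideal (g) consists of all multiples of g, so f ∈ (g) iff g | f, i.e. iff the remainder of f on division by g is 0. Divide f by g (g is monic, so eliminate the leading term of the running remainder at each step):
  leading term 2·x^3: subtract (2·x)·g(x) = 2·x^3 + 2·x^2 + 2·x, leaving 3·x^2 + 3·x + 4
  leading term 3·x^2: subtract (3)·g(x) = 3·x^2 + 3·x + 3, leaving 1
The remainder r(x) = 1 ≠ 0 (and deg r < deg g), so g ∤ f, i.e. f ∉ (g).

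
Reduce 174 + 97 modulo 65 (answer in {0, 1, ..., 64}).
Reduce the summands first: 174 ≡ 44, 97 ≡ 32 (mod 65), so 174 + 97 ≡ 44 + 32 (mod 65). 44 + 32 = 76; 76 = 1·65 + 11, so (174 + 97) mod 65 = 11.

Final answer: 11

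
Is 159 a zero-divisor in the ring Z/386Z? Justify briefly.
NO

gcd(159, 386) = 1, so 159 is a unit in Z/386Z (it has a multiplicative inverse). A unit cannot be a zero-divisor: if 159·b ≡ 0 then multiplying both sides by 159^(−1) gives b ≡ 0. So 159 is not a zero-divisor.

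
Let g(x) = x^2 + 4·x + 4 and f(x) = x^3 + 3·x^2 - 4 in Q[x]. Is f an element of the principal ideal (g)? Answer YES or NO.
In Q[x] the ideal (g) consists of all multiples of g, so f ∈ (g) iff g | f, i.e. iff the remainder of f on division by g is 0. Divide f by g (g is monic, so eliminate the leading term of the running remainder at each step):
  leading term x^3: subtract (x)·g(x) = x^3 + 4·x^2 + 4·x, leaving -x^2 - 4·x - 4
  leading term -x^2: subtract (-1)·g(x) = -x^2 - 4·x - 4, leaving 0
The remainder is 0, so f(x) = g(x) · h(x) with h(x) = x - 1. Hence g | f, i.e. f ∈ (g).

Final answer: YES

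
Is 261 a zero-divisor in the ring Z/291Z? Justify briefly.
YES

gcd(261, 291) = 3 > 1, so 261 is not a unit in Z/291Z. In Z/nZ every nonzero non-unit is a zero-divisor: explicitly, take b = 291/gcd = 97 ≠ 0 (mod 291); then 261·97 = 25317 = 87·291, i.e. 261·97 ≡ 0 (mod 291). So 261 is a zero-divisor.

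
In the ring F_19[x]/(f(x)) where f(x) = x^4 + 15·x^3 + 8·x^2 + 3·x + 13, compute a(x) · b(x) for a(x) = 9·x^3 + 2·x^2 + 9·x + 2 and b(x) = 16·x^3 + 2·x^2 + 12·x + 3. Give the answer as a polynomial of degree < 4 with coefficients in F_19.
a · b ≡ 10·x^3 + 15·x^2 + 9·x + 2 (mod f(x))

Multiply as integer polynomials: a · b = 144·x^6 + 50·x^5 + 256·x^4 + 101·x^3 + 118·x^2 + 51·x + 6. Reducing coefficients mod 19: a · b ≡ 11·x^6 + 12·x^5 + 9·x^4 + 6·x^3 + 4·x^2 + 13·x + 6. Now divide by f(x) = x^4 + 15·x^3 + 8·x^2 + 3·x + 13 in F_19[x], eliminating the leading term at each step:
  leading term 11·x^6: subtract (11·x^2)·f(x) = 11·x^6 + 13·x^5 + 12·x^4 + 14·x^3 + 10·x^2, leaving 18·x^5 + 16·x^4 + 11·x^3 + 13·x^2 + 13·x + 6 (coefficients mod 19)
  leading term 18·x^5: subtract (18·x)·f(x) = 18·x^5 + 4·x^4 + 11·x^3 + 16·x^2 + 6·x, leaving 12·x^4 + 16·x^2 + 7·x + 6 (coefficients mod 19)
  leading term 12·x^4: subtract (12)·f(x) = 12·x^4 + 9·x^3 + x^2 + 17·x + 4, leaving 10·x^3 + 15·x^2 + 9·x + 2 (coefficients mod 19)
The degree is now < 4, so this is the remainder. Hence a · b ≡ 10·x^3 + 15·x^2 + 9·x + 2 in F_19[x]/(f).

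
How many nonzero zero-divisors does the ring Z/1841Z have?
Z/1841Z has 268 nonzero zero-divisors

In Z/1841Z each nonzero element is either a unit (gcd with 1841 is 1) or a zero-divisor (gcd > 1). The number of units is φ(1841): factorise 1841 = 7 · 263, so φ(1841) = (7 − 1) · (263 − 1) = 6 · 262 = 1572. The nonzero elements number 1841 − 1 = 1840. Hence the nonzero zero-divisors number 1840 − 1572 = 268.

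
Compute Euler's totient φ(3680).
φ is multiplicative, with φ(p^e) = p^e − p^(e−1). Factorise 3680 = 2^5 · 5 · 23. Then
  φ(3680) = (2^5 − 2^4) · (5 − 1) · (23 − 1) = 16 · 4 · 22 = 1408.

Final answer: φ(3680) = 1408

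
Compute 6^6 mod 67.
Use repeated squaring. Binary(6) = 110. Walk through the bits of the exponent 6 left-to-right: at each bit after the leading one, square the running value, then multiply by 6 if the bit is 1 (always reducing mod 67):
  bit 1 = 1 (leading): start with 6.
  bit 2 = 1: square 6^2 = 36; bit is 1, so multiply 36·6 = 216 ≡ 15 (mod 67).
  bit 3 = 0: square 15^2 = 225 ≡ 24 (mod 67).
Final value: 6^6 ≡ 24 (mod 67).

Final answer: 24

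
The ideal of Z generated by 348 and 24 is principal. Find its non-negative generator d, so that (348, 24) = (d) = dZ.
(348, 24) = (12); d = 12

In the PID Z, (a, b) is generated by gcd(a, b). Compute gcd(348, 24) with the extended Euclidean algorithm, tracking rows (r, s, t) with s·348 + t·24 = r:
  row A: (348, 1, 0)   [1·348 + 0·24 = 348]
  row B: (24, 0, 1)   [0·348 + 1·24 = 24]
  348 = 14·24 + 12   → row C = row A − 14·row B = (12, 1, −14)   [check: 1·348 − 14·24 = 12]
  24 = 2·12 + 0   → remainder 0, stop. gcd = 12 (last nonzero row C).
So gcd(348, 24) = 12, with Bézout identity 1·348 − 14·24 = 12. Containment (⊇): the Bézout identity exhibits 12 as an element of (348, 24), giving (12) ⊆ (348, 24). Containment (⊆): since 12 | 348 and 12 | 24 (348 = 12·29, 24 = 12·2), every Z-linear combination of 348 and 24 is divisible by 12, so (348, 24) ⊆ (12). Therefore (348, 24) = (12), d = 12.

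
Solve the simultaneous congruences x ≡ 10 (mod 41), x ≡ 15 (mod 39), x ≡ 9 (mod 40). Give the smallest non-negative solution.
x ≡ 37689 (mod 63960); the representative in [0, 63960) is 37689

The moduli 41, 39, 40 are pairwise coprime, so by the CRT there is a unique solution mod 41·39·40 = 63960.
Solve by successive substitution. Start with x ≡ 10 (mod 41).
  Combine with x ≡ 15 (mod 39): write x = 10 + 41·t and require 10 + 41·t ≡ 15 (mod 39), i.e. 41·t ≡ 15 − 10 ≡ 5 (mod 39). Since 41^(−1) ≡ 20 (mod 39) (41 ≡ 2 (mod 39)), t ≡ 20·5 ≡ 22 (mod 39). So x ≡ 10 + 41·22 = 912 (mod 1599).
  Combine with x ≡ 9 (mod 40): write x = 912 + 1599·t and require 912 + 1599·t ≡ 9 (mod 40), i.e. 1599·t ≡ 9 − 912 ≡ 17 (mod 40). Since 1599^(−1) ≡ 39 (mod 40) (1599 ≡ 39 (mod 40)), t ≡ 39·17 ≡ 23 (mod 40). So x ≡ 912 + 1599·23 = 37689 (mod 63960).
Unique solution in [0, 63960): x = 37689.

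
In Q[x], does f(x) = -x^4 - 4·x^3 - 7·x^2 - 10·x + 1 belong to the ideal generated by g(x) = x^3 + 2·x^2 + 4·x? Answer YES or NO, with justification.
NO

In Q[x] the ideal (g) consists of all multiples of g, so f ∈ (g) iff g | f, i.e. iff the remainder of f on division by g is 0. Divide f by g (g is monic, so eliminate the leading term of the running remainder at each step):
  leading term -x^4: subtract (-x)·g(x) = -x^4 - 2·x^3 - 4·x^2, leaving -2·x^3 - 3·x^2 - 10·x + 1
  leading term -2·x^3: subtract (-2)·g(x) = -2·x^3 - 4·x^2 - 8·x, leaving x^2 - 2·x + 1
The remainder r(x) = x^2 - 2·x + 1 ≠ 0 (and deg r < deg g), so g ∤ f, i.e. f ∉ (g).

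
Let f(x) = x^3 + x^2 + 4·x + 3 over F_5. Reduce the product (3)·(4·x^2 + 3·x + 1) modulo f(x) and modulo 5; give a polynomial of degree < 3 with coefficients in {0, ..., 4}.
Multiply as integer polynomials: a · b = 12·x^2 + 9·x + 3. Reducing coefficients mod 5: a · b ≡ 2·x^2 + 4·x + 3. This already has degree < 3, so no reduction by f is needed. Hence a · b ≡ 2·x^2 + 4·x + 3 in F_5[x]/(f).

Final answer: a · b ≡ 2·x^2 + 4·x + 3 (mod f(x))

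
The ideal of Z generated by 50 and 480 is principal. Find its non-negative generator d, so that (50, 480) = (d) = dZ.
In the PID Z, (a, b) is generated by gcd(a, b). Compute gcd(480, 50) with the extended Euclidean algorithm, tracking rows (r, s, t) with s·480 + t·50 = r:
  row A: (480, 1, 0)   [1·480 + 0·50 = 480]
  row B: (50, 0, 1)   [0·480 + 1·50 = 50]
  480 = 9·50 + 30   → row C = row A − 9·row B = (30, 1, −9)   [check: 1·480 − 9·50 = 30]
  50 = 1·30 + 20   → row D = row B − 1·row C = (20, −1, 10)   [check: −1·480 + 10·50 = 20]
  30 = 1·20 + 10   → row E = row C − 1·row D = (10, 2, −19)   [check: 2·480 − 19·50 = 10]
  20 = 2·10 + 0   → remainder 0, stop. gcd = 10 (last nonzero row E).
So gcd(50, 480) = 10, with Bézout identity 2·480 − 19·50 = 10. Containment (⊇): the Bézout identity exhibits 10 as an element of (50, 480), giving (10) ⊆ (50, 480). Containment (⊆): since 10 | 50 and 10 | 480 (50 = 10·5, 480 = 10·48), every Z-linear combination of 50 and 480 is divisible by 10, so (50, 480) ⊆ (10). Therefore (50, 480) = (10), d = 10.

Final answer: (50, 480) = (10); d = 10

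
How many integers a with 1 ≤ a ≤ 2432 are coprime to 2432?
1152

The number of a ∈ {1, ..., 2432} with gcd(a, 2432) = 1 is by definition Euler's totient φ(2432). φ is multiplicative, with φ(p^e) = p^e − p^(e−1). Factorise 2432 = 2^7 · 19. Then
  φ(2432) = (2^7 − 2^6) · (19 − 1) = 64 · 18 = 1152.
So there are 1152 such integers.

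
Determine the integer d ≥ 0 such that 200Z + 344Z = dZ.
(200, 344) = (8); d = 8

In the PID Z, (a, b) is generated by gcd(a, b). Compute gcd(344, 200) with the extended Euclidean algorithm, tracking rows (r, s, t) with s·344 + t·200 = r:
  row A: (344, 1, 0)   [1·344 + 0·200 = 344]
  row B: (200, 0, 1)   [0·344 + 1·200 = 200]
  344 = 1·200 + 144   → row C = row A − 1·row B = (144, 1, −1)   [check: 1·344 − 1·200 = 144]
  200 = 1·144 + 56   → row D = row B − 1·row C = (56, −1, 2)   [check: −1·344 + 2·200 = 56]
  144 = 2·56 + 32   → row E = row C − 2·row D = (32, 3, −5)   [check: 3·344 − 5·200 = 32]
  56 = 1·32 + 24   → row F = row D − 1·row E = (24, −4, 7)   [check: −4·344 + 7·200 = 24]
  32 = 1·24 + 8   → row G = row E − 1·row F = (8, 7, −12)   [check: 7·344 − 12·200 = 8]
  24 = 3·8 + 0   → remainder 0, stop. gcd = 8 (last nonzero row G).
So gcd(200, 344) = 8, with Bézout identity 7·344 − 12·200 = 8. Containment (⊇): the Bézout identity exhibits 8 as an element of (200, 344), giving (8) ⊆ (200, 344). Containment (⊆): since 8 | 200 and 8 | 344 (200 = 8·25, 344 = 8·43), every Z-linear combination of 200 and 344 is divisible by 8, so (200, 344) ⊆ (8). Therefore (200, 344) = (8), d = 8.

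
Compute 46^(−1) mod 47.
46^(−1) ≡ 46 (mod 47)

Apply the extended Euclidean algorithm to (47, 46), tracking rows (r, s, t) with s·47 + t·46 = r. Each division r_prev = q·r_cur + r_new produces the new row as (previous row) − q·(current row):
  row A: (47, 1, 0)   [1·47 + 0·46 = 47]
  row B: (46, 0, 1)   [0·47 + 1·46 = 46]
  47 = 1·46 + 1   → row C = row A − 1·row B = (1, 1, −1)   [check: 1·47 − 1·46 = 1]
  46 = 46·1 + 0   → remainder 0, stop. gcd = 1 (last nonzero row C).
The gcd is 1, so 46 is invertible mod 47. The last nonzero row gives 1·47 − 1·46 = 1, so t = −1. So 46^(−1) ≡ −1 ≡ 46 (mod 47). Verify: 46 · 46 = 2116 ≡ 1 (mod 47). ✓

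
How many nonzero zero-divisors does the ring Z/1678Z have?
In Z/1678Z each nonzero element is either a unit (gcd with 1678 is 1) or a zero-divisor (gcd > 1). The number of units is φ(1678): factorise 1678 = 2 · 839, so φ(1678) = (2 − 1) · (839 − 1) = 1 · 838 = 838. The nonzero elements number 1678 − 1 = 1677. Hence the nonzero zero-divisors number 1677 − 838 = 839.

Final answer: Z/1678Z has 839 nonzero zero-divisors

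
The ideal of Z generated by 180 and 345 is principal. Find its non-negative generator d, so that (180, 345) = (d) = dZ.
(180, 345) = (15); d = 15

In the PID Z, (a, b) is generated by gcd(a, b). Compute gcd(345, 180) with the extended Euclidean algorithm, tracking rows (r, s, t) with s·345 + t·180 = r:
  row A: (345, 1, 0)   [1·345 + 0·180 = 345]
  row B: (180, 0, 1)   [0·345 + 1·180 = 180]
  345 = 1·180 + 165   → row C = row A − 1·row B = (165, 1, −1)   [check: 1·345 − 1·180 = 165]
  180 = 1·165 + 15   → row D = row B − 1·row C = (15, −1, 2)   [check: −1·345 + 2·180 = 15]
  165 = 11·15 + 0   → remainder 0, stop. gcd = 15 (last nonzero row D).
So gcd(180, 345) = 15, with Bézout identity −1·345 + 2·180 = 15. Containment (⊇): the Bézout identity exhibits 15 as an element of (180, 345), giving (15) ⊆ (180, 345). Containment (⊆): since 15 | 180 and 15 | 345 (180 = 15·12, 345 = 15·23), every Z-linear combination of 180 and 345 is divisible by 15, so (180, 345) ⊆ (15). Therefore (180, 345) = (15), d = 15.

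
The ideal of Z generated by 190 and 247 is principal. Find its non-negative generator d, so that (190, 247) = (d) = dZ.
In the PID Z, (a, b) is generated by gcd(a, b). Compute gcd(247, 190) with the extended Euclidean algorithm, tracking rows (r, s, t) with s·247 + t·190 = r:
  row A: (247, 1, 0)   [1·247 + 0·190 = 247]
  row B: (190, 0, 1)   [0·247 + 1·190 = 190]
  247 = 1·190 + 57   → row C = row A − 1·row B = (57, 1, −1)   [check: 1·247 − 1·190 = 57]
  190 = 3·57 + 19   → row D = row B − 3·row C = (19, −3, 4)   [check: −3·247 + 4·190 = 19]
  57 = 3·19 + 0   → remainder 0, stop. gcd = 19 (last nonzero row D).
So gcd(190, 247) = 19, with Bézout identity −3·247 + 4·190 = 19. Containment (⊇): the Bézout identity exhibits 19 as an element of (190, 247), giving (19) ⊆ (190, 247). Containment (⊆): since 19 | 190 and 19 | 247 (190 = 19·10, 247 = 19·13), every Z-linear combination of 190 and 247 is divisible by 19, so (190, 247) ⊆ (19). Therefore (190, 247) = (19), d = 19.

Final answer: (190, 247) = (19); d = 19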